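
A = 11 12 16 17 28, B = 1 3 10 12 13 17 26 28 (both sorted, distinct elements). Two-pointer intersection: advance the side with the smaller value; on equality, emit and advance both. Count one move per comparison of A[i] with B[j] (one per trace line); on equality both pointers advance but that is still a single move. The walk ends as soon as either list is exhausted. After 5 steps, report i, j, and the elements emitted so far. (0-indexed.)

[i=0,j=0] 11>1 → j++
[i=0,j=1] 11>3 → j++
[i=0,j=2] 11>10 → j++
[i=0,j=3] 11<12 → i++
[i=1,j=3] 12==12 emit → i++,j++

i=2, j=4, emitted=[12]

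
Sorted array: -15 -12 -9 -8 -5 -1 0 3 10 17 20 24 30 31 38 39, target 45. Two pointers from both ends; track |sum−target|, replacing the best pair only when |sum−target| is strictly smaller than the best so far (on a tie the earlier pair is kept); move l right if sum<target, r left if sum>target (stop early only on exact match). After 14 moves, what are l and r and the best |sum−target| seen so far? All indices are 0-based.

l=10, r=11, best |Δ|=2

[0,15] -15+39=24 d=21 * → l++
[1,15] -12+39=27 d=18 * → l++
[2,15] -9+39=30 d=15 * → l++
[3,15] -8+39=31 d=14 * → l++
[4,15] -5+39=34 d=11 * → l++
[5,15] -1+39=38 d=7 * → l++
[6,15] 0+39=39 d=6 * → l++
[7,15] 3+39=42 d=3 * → l++
[8,15] 10+39=49 d=4 → r--
[8,14] 10+38=48 d=3 → r--
[8,13] 10+31=41 d=4 → l++
[9,13] 17+31=48 d=3 → r--
[9,12] 17+30=47 d=2 * → r--
[9,11] 17+24=41 d=4 → l++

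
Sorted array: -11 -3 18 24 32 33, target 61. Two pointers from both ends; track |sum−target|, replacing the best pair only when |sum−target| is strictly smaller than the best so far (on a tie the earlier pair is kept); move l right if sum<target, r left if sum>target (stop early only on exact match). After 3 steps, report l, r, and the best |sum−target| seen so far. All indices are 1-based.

l=4, r=6, best |Δ|=10

[1,6] -11+33=22 d=39 * → l++
[2,6] -3+33=30 d=31 * → l++
[3,6] 18+33=51 d=10 * → l++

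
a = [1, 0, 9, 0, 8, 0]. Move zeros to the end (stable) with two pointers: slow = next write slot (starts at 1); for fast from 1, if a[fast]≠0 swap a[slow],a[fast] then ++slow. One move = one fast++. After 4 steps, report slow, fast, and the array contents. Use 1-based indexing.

slow=3, fast=5, a=[1, 9, 0, 0, 8, 0]

(s=1,f=1) a[fast]=1≠0 swap→a[1]=1 → slow++,fast++
(s=2,f=2) a[fast]=0 → fast++
(s=2,f=3) a[fast]=9≠0 swap→a[2]=9 → slow++,fast++
(s=3,f=4) a[fast]=0 → fast++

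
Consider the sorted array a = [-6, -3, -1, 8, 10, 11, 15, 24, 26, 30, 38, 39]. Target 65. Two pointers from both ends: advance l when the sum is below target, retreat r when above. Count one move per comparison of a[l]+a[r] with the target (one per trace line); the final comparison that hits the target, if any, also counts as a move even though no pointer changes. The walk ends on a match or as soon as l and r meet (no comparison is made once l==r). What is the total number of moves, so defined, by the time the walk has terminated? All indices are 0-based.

9 moves

[0,11] -6+39=33 <65 → l++
[1,11] -3+39=36 <65 → l++
[2,11] -1+39=38 <65 → l++
[3,11] 8+39=47 <65 → l++
[4,11] 10+39=49 <65 → l++
[5,11] 11+39=50 <65 → l++
[6,11] 15+39=54 <65 → l++
[7,11] 24+39=63 <65 → l++
[8,11] 26+39=65 → found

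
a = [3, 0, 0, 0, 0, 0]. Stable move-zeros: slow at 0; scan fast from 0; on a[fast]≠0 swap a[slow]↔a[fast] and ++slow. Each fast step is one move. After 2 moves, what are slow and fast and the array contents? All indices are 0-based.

(s=0,f=0) a[fast]=3≠0 swap→a[0]=3 → slow++,fast++
(s=1,f=1) a[fast]=0 → fast++

slow=1, fast=2, a=[3, 0, 0, 0, 0, 0]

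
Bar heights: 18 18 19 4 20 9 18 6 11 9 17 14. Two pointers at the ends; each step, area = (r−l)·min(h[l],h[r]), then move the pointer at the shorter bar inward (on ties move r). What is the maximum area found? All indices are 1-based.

[1,12] min(18,14)*11=154 best=154 * → r--
[1,11] min(18,17)*10=170 best=170 * → r--
[1,10] min(18,9)*9=81 best=170 → r--
[1,9] min(18,11)*8=88 best=170 → r--
[1,8] min(18,6)*7=42 best=170 → r--
[1,7] min(18,18)*6=108 best=170 → r--
[1,6] min(18,9)*5=45 best=170 → r--
[1,5] min(18,20)*4=72 best=170 → l++
[2,5] min(18,20)*3=54 best=170 → l++
[3,5] min(19,20)*2=38 best=170 → l++
[4,5] min(4,20)*1=4 best=170 → l++

max area = 170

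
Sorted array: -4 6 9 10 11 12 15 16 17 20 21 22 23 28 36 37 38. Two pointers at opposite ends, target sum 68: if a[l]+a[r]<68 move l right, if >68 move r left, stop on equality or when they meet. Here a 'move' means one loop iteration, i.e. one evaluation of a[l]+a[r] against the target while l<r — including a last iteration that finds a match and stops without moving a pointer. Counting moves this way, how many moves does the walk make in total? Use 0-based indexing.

16 moves

[0,16] -4+38=34 <68 → l++
[1,16] 6+38=44 <68 → l++
[2,16] 9+38=47 <68 → l++
[3,16] 10+38=48 <68 → l++
[4,16] 11+38=49 <68 → l++
[5,16] 12+38=50 <68 → l++
[6,16] 15+38=53 <68 → l++
[7,16] 16+38=54 <68 → l++
[8,16] 17+38=55 <68 → l++
[9,16] 20+38=58 <68 → l++
[10,16] 21+38=59 <68 → l++
[11,16] 22+38=60 <68 → l++
[12,16] 23+38=61 <68 → l++
[13,16] 28+38=66 <68 → l++
[14,16] 36+38=74 >68 → r--
[14,15] 36+37=73 >68 → r--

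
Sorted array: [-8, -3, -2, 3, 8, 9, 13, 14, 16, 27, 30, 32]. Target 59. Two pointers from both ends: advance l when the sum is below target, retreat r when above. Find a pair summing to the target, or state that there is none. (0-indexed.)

(27, 32)

[0,11] -8+32=24 <59 → l++
[1,11] -3+32=29 <59 → l++
[2,11] -2+32=30 <59 → l++
[3,11] 3+32=35 <59 → l++
[4,11] 8+32=40 <59 → l++
[5,11] 9+32=41 <59 → l++
[6,11] 13+32=45 <59 → l++
[7,11] 14+32=46 <59 → l++
[8,11] 16+32=48 <59 → l++
[9,11] 27+32=59 → found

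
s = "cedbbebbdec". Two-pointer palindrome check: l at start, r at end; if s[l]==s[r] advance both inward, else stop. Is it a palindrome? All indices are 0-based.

[0,10] 'c'=='c' → l++,r--
[1,9] 'e'=='e' → l++,r--
[2,8] 'd'=='d' → l++,r--
[3,7] 'b'=='b' → l++,r--
[4,6] 'b'=='b' → l++,r--

palindrome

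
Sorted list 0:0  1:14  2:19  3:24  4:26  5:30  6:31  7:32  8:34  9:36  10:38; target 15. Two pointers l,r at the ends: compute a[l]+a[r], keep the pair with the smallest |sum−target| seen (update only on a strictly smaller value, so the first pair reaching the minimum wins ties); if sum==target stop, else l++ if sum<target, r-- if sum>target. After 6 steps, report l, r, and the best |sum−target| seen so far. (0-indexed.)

[0,10] 0+38=38 d=23 * → r--
[0,9] 0+36=36 d=21 * → r--
[0,8] 0+34=34 d=19 * → r--
[0,7] 0+32=32 d=17 * → r--
[0,6] 0+31=31 d=16 * → r--
[0,5] 0+30=30 d=15 * → r--

l=0, r=4, best |Δ|=15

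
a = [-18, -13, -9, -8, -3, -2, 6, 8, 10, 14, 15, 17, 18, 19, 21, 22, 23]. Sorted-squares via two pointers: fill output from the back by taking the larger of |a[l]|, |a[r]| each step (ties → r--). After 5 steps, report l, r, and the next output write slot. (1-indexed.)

l=1, r=12, next write slot=12

[1,17] |-18|<=|23| out[17]=529 → r--
[1,16] |-18|<=|22| out[16]=484 → r--
[1,15] |-18|<=|21| out[15]=441 → r--
[1,14] |-18|<=|19| out[14]=361 → r--
[1,13] |-18|<=|18| out[13]=324 → r--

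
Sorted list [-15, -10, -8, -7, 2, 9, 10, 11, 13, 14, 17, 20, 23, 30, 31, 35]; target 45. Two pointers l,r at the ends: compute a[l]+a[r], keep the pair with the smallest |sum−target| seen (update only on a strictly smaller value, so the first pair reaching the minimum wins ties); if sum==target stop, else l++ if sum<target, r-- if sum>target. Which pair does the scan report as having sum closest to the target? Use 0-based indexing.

l=0 r=15: -15+35=20 d=25 *, l++
l=1 r=15: -10+35=25 d=20 *, l++
l=2 r=15: -8+35=27 d=18 *, l++
l=3 r=15: -7+35=28 d=17 *, l++
l=4 r=15: 2+35=37 d=8 *, l++
l=5 r=15: 9+35=44 d=1 *, l++
l=6 r=15: 10+35=45 d=0 *, stop

pair (10, 35) with sum 45 (|Δ|=0)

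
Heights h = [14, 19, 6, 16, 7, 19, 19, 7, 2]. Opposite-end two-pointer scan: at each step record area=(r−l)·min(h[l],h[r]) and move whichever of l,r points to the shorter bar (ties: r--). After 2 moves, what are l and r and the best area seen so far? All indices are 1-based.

l=1, r=7, best area=49

[1,9] min(14,2)*8=16 best=16 * → r--
[1,8] min(14,7)*7=49 best=49 * → r--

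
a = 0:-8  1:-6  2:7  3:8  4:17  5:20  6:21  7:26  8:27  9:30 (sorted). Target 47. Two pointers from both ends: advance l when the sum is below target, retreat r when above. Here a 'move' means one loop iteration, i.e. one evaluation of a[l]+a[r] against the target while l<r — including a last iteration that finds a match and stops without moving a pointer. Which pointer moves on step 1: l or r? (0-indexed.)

[0,9] -8+30=22 <47 → l++

l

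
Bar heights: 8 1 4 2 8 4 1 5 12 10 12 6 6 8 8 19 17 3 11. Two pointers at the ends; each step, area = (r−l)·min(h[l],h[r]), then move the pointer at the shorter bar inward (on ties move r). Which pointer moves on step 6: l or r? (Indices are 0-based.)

[0,18] min(8,11)*18=144 best=144 * → l++
[1,18] min(1,11)*17=17 best=144 → l++
[2,18] min(4,11)*16=64 best=144 → l++
[3,18] min(2,11)*15=30 best=144 → l++
[4,18] min(8,11)*14=112 best=144 → l++
[5,18] min(4,11)*13=52 best=144 → l++

l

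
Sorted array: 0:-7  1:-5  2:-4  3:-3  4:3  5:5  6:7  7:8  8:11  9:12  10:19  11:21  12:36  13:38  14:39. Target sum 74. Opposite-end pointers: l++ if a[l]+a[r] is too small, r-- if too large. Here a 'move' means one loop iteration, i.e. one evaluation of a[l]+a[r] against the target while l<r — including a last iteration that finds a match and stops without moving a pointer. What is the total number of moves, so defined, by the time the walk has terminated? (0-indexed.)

l=0 r=14: -7+39=32 <74, l++
l=1 r=14: -5+39=34 <74, l++
l=2 r=14: -4+39=35 <74, l++
l=3 r=14: -3+39=36 <74, l++
l=4 r=14: 3+39=42 <74, l++
l=5 r=14: 5+39=44 <74, l++
l=6 r=14: 7+39=46 <74, l++
l=7 r=14: 8+39=47 <74, l++
l=8 r=14: 11+39=50 <74, l++
l=9 r=14: 12+39=51 <74, l++
l=10 r=14: 19+39=58 <74, l++
l=11 r=14: 21+39=60 <74, l++
l=12 r=14: 36+39=75 >74, r--
l=12 r=13: 36+38=74, found

14 moves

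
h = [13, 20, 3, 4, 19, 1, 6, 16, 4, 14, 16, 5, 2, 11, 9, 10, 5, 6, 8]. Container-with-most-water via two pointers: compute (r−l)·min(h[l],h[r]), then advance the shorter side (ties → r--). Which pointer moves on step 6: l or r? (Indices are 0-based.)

r

[0,18] min(13,8)*18=144 best=144 * → r--
[0,17] min(13,6)*17=102 best=144 → r--
[0,16] min(13,5)*16=80 best=144 → r--
[0,15] min(13,10)*15=150 best=150 * → r--
[0,14] min(13,9)*14=126 best=150 → r--
[0,13] min(13,11)*13=143 best=150 → r--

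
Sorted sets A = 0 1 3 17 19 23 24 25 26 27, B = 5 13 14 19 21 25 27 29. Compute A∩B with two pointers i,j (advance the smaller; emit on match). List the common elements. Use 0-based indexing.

[i=0,j=0] 0<5 → i++
[i=1,j=0] 1<5 → i++
[i=2,j=0] 3<5 → i++
[i=3,j=0] 17>5 → j++
[i=3,j=1] 17>13 → j++
[i=3,j=2] 17>14 → j++
[i=3,j=3] 17<19 → i++
[i=4,j=3] 19==19 emit → i++,j++
[i=5,j=4] 23>21 → j++
[i=5,j=5] 23<25 → i++
[i=6,j=5] 24<25 → i++
[i=7,j=5] 25==25 emit → i++,j++
[i=8,j=6] 26<27 → i++
[i=9,j=6] 27==27 emit → i++,j++

intersection = [19, 25, 27]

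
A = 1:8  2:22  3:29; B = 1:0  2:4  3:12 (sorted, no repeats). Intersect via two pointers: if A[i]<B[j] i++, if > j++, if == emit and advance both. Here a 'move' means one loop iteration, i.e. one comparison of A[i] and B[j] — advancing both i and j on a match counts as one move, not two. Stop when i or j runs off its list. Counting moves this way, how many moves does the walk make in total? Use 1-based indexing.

4 moves

i=1 j=1: 8>0, j++
i=1 j=2: 8>4, j++
i=1 j=3: 8<12, i++
i=2 j=3: 22>12, j++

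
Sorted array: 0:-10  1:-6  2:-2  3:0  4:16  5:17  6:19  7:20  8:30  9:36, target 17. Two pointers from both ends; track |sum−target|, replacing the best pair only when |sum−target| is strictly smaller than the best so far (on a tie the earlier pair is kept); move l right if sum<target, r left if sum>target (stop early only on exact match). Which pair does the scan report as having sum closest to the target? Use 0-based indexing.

pair (-2, 19) with sum 17 (|Δ|=0)

[0,9] -10+36=26 d=9 * → r--
[0,8] -10+30=20 d=3 * → r--
[0,7] -10+20=10 d=7 → l++
[1,7] -6+20=14 d=3 → l++
[2,7] -2+20=18 d=1 * → r--
[2,6] -2+19=17 d=0 * → stop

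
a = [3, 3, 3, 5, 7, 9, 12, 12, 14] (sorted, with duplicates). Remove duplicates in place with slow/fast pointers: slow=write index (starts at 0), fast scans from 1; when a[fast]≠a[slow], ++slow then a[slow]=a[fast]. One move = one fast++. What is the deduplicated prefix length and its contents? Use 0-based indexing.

length 6; prefix = [3, 5, 7, 9, 12, 14]

slow=0 fast=1: a[fast]=3=a[slow] dup, fast++
slow=0 fast=2: a[fast]=3=a[slow] dup, fast++
slow=0 fast=3: a[fast]=5≠a[slow]=3 write a[1]=5, slow++,fast++
slow=1 fast=4: a[fast]=7≠a[slow]=5 write a[2]=7, slow++,fast++
slow=2 fast=5: a[fast]=9≠a[slow]=7 write a[3]=9, slow++,fast++
slow=3 fast=6: a[fast]=12≠a[slow]=9 write a[4]=12, slow++,fast++
slow=4 fast=7: a[fast]=12=a[slow] dup, fast++
slow=4 fast=8: a[fast]=14≠a[slow]=12 write a[5]=14, slow++,fast++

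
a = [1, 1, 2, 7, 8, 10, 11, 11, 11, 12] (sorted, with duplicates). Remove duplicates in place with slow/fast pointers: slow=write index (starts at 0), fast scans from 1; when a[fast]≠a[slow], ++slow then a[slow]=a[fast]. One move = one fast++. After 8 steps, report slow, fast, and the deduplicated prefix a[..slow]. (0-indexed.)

(s=0,f=1) a[fast]=1=a[slow] dup → fast++
(s=0,f=2) a[fast]=2≠a[slow]=1 write a[1]=2 → slow++,fast++
(s=1,f=3) a[fast]=7≠a[slow]=2 write a[2]=7 → slow++,fast++
(s=2,f=4) a[fast]=8≠a[slow]=7 write a[3]=8 → slow++,fast++
(s=3,f=5) a[fast]=10≠a[slow]=8 write a[4]=10 → slow++,fast++
(s=4,f=6) a[fast]=11≠a[slow]=10 write a[5]=11 → slow++,fast++
(s=5,f=7) a[fast]=11=a[slow] dup → fast++
(s=5,f=8) a[fast]=11=a[slow] dup → fast++

slow=5, fast=9, prefix=[1, 2, 7, 8, 10, 11]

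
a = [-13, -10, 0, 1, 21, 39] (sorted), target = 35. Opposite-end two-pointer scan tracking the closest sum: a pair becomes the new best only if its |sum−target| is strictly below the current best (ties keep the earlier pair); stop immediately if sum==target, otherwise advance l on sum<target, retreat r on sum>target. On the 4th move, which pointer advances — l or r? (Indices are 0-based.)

l

[0,5] -13+39=26 d=9 * → l++
[1,5] -10+39=29 d=6 * → l++
[2,5] 0+39=39 d=4 * → r--
[2,4] 0+21=21 d=14 → l++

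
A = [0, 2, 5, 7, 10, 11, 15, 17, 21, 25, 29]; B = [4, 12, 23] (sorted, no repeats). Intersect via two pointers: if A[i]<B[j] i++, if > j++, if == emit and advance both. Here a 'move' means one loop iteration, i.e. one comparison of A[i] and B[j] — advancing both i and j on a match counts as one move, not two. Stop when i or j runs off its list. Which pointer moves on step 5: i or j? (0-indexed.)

i=0 j=0: 0<4, i++
i=1 j=0: 2<4, i++
i=2 j=0: 5>4, j++
i=2 j=1: 5<12, i++
i=3 j=1: 7<12, i++

i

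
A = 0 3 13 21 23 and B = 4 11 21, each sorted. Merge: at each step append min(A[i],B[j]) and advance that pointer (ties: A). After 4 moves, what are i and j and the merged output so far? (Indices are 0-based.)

i=0 j=0: A[i]=0<=B[j]=4 take 0, i++
i=1 j=0: A[i]=3<=B[j]=4 take 3, i++
i=2 j=0: A[i]=13>B[j]=4 take 4, j++
i=2 j=1: A[i]=13>B[j]=11 take 11, j++

i=2, j=2, merged so far=[0, 3, 4, 11]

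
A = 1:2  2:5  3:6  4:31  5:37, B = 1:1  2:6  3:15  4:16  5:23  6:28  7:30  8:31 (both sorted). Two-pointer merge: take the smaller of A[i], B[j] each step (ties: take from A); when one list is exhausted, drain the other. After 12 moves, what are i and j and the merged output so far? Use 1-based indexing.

i=5, j=9, merged so far=[1, 2, 5, 6, 6, 15, 16, 23, 28, 30, 31, 31]

i=1 j=1: A[i]=2>B[j]=1 take 1, j++
i=1 j=2: A[i]=2<=B[j]=6 take 2, i++
i=2 j=2: A[i]=5<=B[j]=6 take 5, i++
i=3 j=2: A[i]=6<=B[j]=6 take 6, i++
i=4 j=2: A[i]=31>B[j]=6 take 6, j++
i=4 j=3: A[i]=31>B[j]=15 take 15, j++
i=4 j=4: A[i]=31>B[j]=16 take 16, j++
i=4 j=5: A[i]=31>B[j]=23 take 23, j++
i=4 j=6: A[i]=31>B[j]=28 take 28, j++
i=4 j=7: A[i]=31>B[j]=30 take 30, j++
i=4 j=8: A[i]=31<=B[j]=31 take 31, i++
i=5 j=8: A[i]=37>B[j]=31 take 31, j++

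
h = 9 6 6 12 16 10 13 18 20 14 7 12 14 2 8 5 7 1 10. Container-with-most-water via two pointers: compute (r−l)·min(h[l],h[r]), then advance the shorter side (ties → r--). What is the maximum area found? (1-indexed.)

max area = 162

l=1 r=19: min(9,10)*18=162 best=162 *, l++
l=2 r=19: min(6,10)*17=102 best=162, l++
l=3 r=19: min(6,10)*16=96 best=162, l++
l=4 r=19: min(12,10)*15=150 best=162, r--
l=4 r=18: min(12,1)*14=14 best=162, r--
l=4 r=17: min(12,7)*13=91 best=162, r--
l=4 r=16: min(12,5)*12=60 best=162, r--
l=4 r=15: min(12,8)*11=88 best=162, r--
l=4 r=14: min(12,2)*10=20 best=162, r--
l=4 r=13: min(12,14)*9=108 best=162, l++
l=5 r=13: min(16,14)*8=112 best=162, r--
l=5 r=12: min(16,12)*7=84 best=162, r--
l=5 r=11: min(16,7)*6=42 best=162, r--
l=5 r=10: min(16,14)*5=70 best=162, r--
l=5 r=9: min(16,20)*4=64 best=162, l++
l=6 r=9: min(10,20)*3=30 best=162, l++
l=7 r=9: min(13,20)*2=26 best=162, l++
l=8 r=9: min(18,20)*1=18 best=162, l++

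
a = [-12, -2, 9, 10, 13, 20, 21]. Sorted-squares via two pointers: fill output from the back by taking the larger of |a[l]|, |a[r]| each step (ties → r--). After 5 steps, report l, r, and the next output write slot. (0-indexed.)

l=1, r=2, next write slot=1

[0,6] |-12|<=|21| out[6]=441 → r--
[0,5] |-12|<=|20| out[5]=400 → r--
[0,4] |-12|<=|13| out[4]=169 → r--
[0,3] |-12|>|10| out[3]=144 → l++
[1,3] |-2|<=|10| out[2]=100 → r--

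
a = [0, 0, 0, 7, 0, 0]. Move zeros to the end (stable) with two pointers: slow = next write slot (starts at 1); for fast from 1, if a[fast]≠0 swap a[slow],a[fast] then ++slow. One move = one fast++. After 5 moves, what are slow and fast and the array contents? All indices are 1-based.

slow=1 fast=1: a[fast]=0, fast++
slow=1 fast=2: a[fast]=0, fast++
slow=1 fast=3: a[fast]=0, fast++
slow=1 fast=4: a[fast]=7≠0 swap→a[1]=7, slow++,fast++
slow=2 fast=5: a[fast]=0, fast++

slow=2, fast=6, a=[7, 0, 0, 0, 0, 0]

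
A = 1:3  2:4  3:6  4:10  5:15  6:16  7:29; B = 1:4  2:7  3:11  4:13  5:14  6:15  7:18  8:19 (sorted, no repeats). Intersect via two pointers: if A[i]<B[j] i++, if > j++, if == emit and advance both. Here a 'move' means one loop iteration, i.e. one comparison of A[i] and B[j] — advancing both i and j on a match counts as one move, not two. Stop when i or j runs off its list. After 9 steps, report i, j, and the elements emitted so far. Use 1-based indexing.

i=6, j=7, emitted=[4, 15]

[i=1,j=1] 3<4 → i++
[i=2,j=1] 4==4 emit → i++,j++
[i=3,j=2] 6<7 → i++
[i=4,j=2] 10>7 → j++
[i=4,j=3] 10<11 → i++
[i=5,j=3] 15>11 → j++
[i=5,j=4] 15>13 → j++
[i=5,j=5] 15>14 → j++
[i=5,j=6] 15==15 emit → i++,j++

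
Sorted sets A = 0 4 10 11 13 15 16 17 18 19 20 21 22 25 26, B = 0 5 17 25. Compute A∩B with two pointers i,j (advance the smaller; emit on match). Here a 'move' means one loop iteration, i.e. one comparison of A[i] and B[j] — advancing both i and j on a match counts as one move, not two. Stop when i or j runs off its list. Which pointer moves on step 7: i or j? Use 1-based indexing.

i

[i=1,j=1] 0==0 emit → i++,j++
[i=2,j=2] 4<5 → i++
[i=3,j=2] 10>5 → j++
[i=3,j=3] 10<17 → i++
[i=4,j=3] 11<17 → i++
[i=5,j=3] 13<17 → i++
[i=6,j=3] 15<17 → i++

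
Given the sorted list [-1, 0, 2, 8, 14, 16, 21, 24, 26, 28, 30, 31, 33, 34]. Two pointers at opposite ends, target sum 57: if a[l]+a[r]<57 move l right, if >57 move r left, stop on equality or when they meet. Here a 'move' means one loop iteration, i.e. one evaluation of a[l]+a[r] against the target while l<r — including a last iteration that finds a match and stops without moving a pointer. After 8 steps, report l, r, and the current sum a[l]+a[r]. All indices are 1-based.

l=8, r=13, sum=57

l=1 r=14: -1+34=33 <57, l++
l=2 r=14: 0+34=34 <57, l++
l=3 r=14: 2+34=36 <57, l++
l=4 r=14: 8+34=42 <57, l++
l=5 r=14: 14+34=48 <57, l++
l=6 r=14: 16+34=50 <57, l++
l=7 r=14: 21+34=55 <57, l++
l=8 r=14: 24+34=58 >57, r--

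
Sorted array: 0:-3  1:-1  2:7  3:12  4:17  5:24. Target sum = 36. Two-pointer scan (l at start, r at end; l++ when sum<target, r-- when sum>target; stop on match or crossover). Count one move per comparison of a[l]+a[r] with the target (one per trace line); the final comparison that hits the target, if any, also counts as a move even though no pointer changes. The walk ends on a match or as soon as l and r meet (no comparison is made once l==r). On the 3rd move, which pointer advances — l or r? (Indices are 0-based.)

[0,5] -3+24=21 <36 → l++
[1,5] -1+24=23 <36 → l++
[2,5] 7+24=31 <36 → l++

l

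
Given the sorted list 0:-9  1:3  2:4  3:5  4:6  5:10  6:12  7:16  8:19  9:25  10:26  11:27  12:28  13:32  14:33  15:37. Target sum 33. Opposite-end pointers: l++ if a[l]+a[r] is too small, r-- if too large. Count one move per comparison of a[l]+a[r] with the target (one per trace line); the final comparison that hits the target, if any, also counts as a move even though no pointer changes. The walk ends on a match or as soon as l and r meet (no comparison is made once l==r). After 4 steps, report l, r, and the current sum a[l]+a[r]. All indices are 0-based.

l=1, r=12, sum=31

[0,15] -9+37=28 <33 → l++
[1,15] 3+37=40 >33 → r--
[1,14] 3+33=36 >33 → r--
[1,13] 3+32=35 >33 → r--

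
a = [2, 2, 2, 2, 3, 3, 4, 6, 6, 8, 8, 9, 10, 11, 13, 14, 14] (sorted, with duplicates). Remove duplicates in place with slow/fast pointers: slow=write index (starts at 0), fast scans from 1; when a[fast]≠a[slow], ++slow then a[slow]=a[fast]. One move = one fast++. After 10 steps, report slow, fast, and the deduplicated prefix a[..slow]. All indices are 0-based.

slow=4, fast=11, prefix=[2, 3, 4, 6, 8]

(s=0,f=1) a[fast]=2=a[slow] dup → fast++
(s=0,f=2) a[fast]=2=a[slow] dup → fast++
(s=0,f=3) a[fast]=2=a[slow] dup → fast++
(s=0,f=4) a[fast]=3≠a[slow]=2 write a[1]=3 → slow++,fast++
(s=1,f=5) a[fast]=3=a[slow] dup → fast++
(s=1,f=6) a[fast]=4≠a[slow]=3 write a[2]=4 → slow++,fast++
(s=2,f=7) a[fast]=6≠a[slow]=4 write a[3]=6 → slow++,fast++
(s=3,f=8) a[fast]=6=a[slow] dup → fast++
(s=3,f=9) a[fast]=8≠a[slow]=6 write a[4]=8 → slow++,fast++
(s=4,f=10) a[fast]=8=a[slow] dup → fast++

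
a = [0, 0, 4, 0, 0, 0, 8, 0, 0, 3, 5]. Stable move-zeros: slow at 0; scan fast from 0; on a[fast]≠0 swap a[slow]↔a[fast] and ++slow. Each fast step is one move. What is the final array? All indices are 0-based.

[4, 8, 3, 5, 0, 0, 0, 0, 0, 0, 0]

slow=0 fast=0: a[fast]=0, fast++
slow=0 fast=1: a[fast]=0, fast++
slow=0 fast=2: a[fast]=4≠0 swap→a[0]=4, slow++,fast++
slow=1 fast=3: a[fast]=0, fast++
slow=1 fast=4: a[fast]=0, fast++
slow=1 fast=5: a[fast]=0, fast++
slow=1 fast=6: a[fast]=8≠0 swap→a[1]=8, slow++,fast++
slow=2 fast=7: a[fast]=0, fast++
slow=2 fast=8: a[fast]=0, fast++
slow=2 fast=9: a[fast]=3≠0 swap→a[2]=3, slow++,fast++
slow=3 fast=10: a[fast]=5≠0 swap→a[3]=5, slow++,fast++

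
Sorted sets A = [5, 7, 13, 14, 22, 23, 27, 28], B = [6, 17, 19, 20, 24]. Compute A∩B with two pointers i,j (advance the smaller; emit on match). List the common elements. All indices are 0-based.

i=0 j=0: 5<6, i++
i=1 j=0: 7>6, j++
i=1 j=1: 7<17, i++
i=2 j=1: 13<17, i++
i=3 j=1: 14<17, i++
i=4 j=1: 22>17, j++
i=4 j=2: 22>19, j++
i=4 j=3: 22>20, j++
i=4 j=4: 22<24, i++
i=5 j=4: 23<24, i++
i=6 j=4: 27>24, j++

intersection = []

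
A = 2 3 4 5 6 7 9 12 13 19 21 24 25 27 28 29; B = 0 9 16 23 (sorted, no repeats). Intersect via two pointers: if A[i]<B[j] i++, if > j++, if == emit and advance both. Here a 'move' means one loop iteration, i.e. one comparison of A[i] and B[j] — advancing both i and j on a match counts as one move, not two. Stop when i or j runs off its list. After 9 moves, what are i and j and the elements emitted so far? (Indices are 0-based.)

[i=0,j=0] 2>0 → j++
[i=0,j=1] 2<9 → i++
[i=1,j=1] 3<9 → i++
[i=2,j=1] 4<9 → i++
[i=3,j=1] 5<9 → i++
[i=4,j=1] 6<9 → i++
[i=5,j=1] 7<9 → i++
[i=6,j=1] 9==9 emit → i++,j++
[i=7,j=2] 12<16 → i++

i=8, j=2, emitted=[9]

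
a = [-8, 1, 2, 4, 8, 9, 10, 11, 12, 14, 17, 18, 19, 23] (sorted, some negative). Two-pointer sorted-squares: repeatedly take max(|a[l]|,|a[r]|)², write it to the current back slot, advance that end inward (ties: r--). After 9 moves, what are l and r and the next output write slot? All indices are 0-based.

[0,13] |-8|<=|23| out[13]=529 → r--
[0,12] |-8|<=|19| out[12]=361 → r--
[0,11] |-8|<=|18| out[11]=324 → r--
[0,10] |-8|<=|17| out[10]=289 → r--
[0,9] |-8|<=|14| out[9]=196 → r--
[0,8] |-8|<=|12| out[8]=144 → r--
[0,7] |-8|<=|11| out[7]=121 → r--
[0,6] |-8|<=|10| out[6]=100 → r--
[0,5] |-8|<=|9| out[5]=81 → r--

l=0, r=4, next write slot=4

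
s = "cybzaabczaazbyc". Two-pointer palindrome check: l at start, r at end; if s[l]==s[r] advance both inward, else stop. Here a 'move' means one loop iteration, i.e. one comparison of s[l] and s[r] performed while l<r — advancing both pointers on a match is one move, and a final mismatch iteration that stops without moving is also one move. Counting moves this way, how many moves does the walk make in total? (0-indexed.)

[0,14] 'c'=='c' → l++,r--
[1,13] 'y'=='y' → l++,r--
[2,12] 'b'=='b' → l++,r--
[3,11] 'z'=='z' → l++,r--
[4,10] 'a'=='a' → l++,r--
[5,9] 'a'=='a' → l++,r--
[6,8] 'b'!='z' → stop

7 moves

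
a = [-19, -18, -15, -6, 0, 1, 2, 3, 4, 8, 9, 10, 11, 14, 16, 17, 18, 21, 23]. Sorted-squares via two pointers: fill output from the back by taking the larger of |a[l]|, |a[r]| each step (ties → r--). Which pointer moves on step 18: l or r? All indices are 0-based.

r

[0,18] |-19|<=|23| out[18]=529 → r--
[0,17] |-19|<=|21| out[17]=441 → r--
[0,16] |-19|>|18| out[16]=361 → l++
[1,16] |-18|<=|18| out[15]=324 → r--
[1,15] |-18|>|17| out[14]=324 → l++
[2,15] |-15|<=|17| out[13]=289 → r--
[2,14] |-15|<=|16| out[12]=256 → r--
[2,13] |-15|>|14| out[11]=225 → l++
[3,13] |-6|<=|14| out[10]=196 → r--
[3,12] |-6|<=|11| out[9]=121 → r--
[3,11] |-6|<=|10| out[8]=100 → r--
[3,10] |-6|<=|9| out[7]=81 → r--
[3,9] |-6|<=|8| out[6]=64 → r--
[3,8] |-6|>|4| out[5]=36 → l++
[4,8] |0|<=|4| out[4]=16 → r--
[4,7] |0|<=|3| out[3]=9 → r--
[4,6] |0|<=|2| out[2]=4 → r--
[4,5] |0|<=|1| out[1]=1 → r--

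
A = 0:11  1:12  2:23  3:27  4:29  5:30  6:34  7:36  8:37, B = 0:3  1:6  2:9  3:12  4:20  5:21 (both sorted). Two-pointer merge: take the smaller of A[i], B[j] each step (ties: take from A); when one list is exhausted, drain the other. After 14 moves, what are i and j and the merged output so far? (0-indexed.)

i=8, j=6, merged so far=[3, 6, 9, 11, 12, 12, 20, 21, 23, 27, 29, 30, 34, 36]

i=0 j=0: A[i]=11>B[j]=3 take 3, j++
i=0 j=1: A[i]=11>B[j]=6 take 6, j++
i=0 j=2: A[i]=11>B[j]=9 take 9, j++
i=0 j=3: A[i]=11<=B[j]=12 take 11, i++
i=1 j=3: A[i]=12<=B[j]=12 take 12, i++
i=2 j=3: A[i]=23>B[j]=12 take 12, j++
i=2 j=4: A[i]=23>B[j]=20 take 20, j++
i=2 j=5: A[i]=23>B[j]=21 take 21, j++
i=2 j=6: B done, take A[i]=23, i++
i=3 j=6: B done, take A[i]=27, i++
i=4 j=6: B done, take A[i]=29, i++
i=5 j=6: B done, take A[i]=30, i++
i=6 j=6: B done, take A[i]=34, i++
i=7 j=6: B done, take A[i]=36, i++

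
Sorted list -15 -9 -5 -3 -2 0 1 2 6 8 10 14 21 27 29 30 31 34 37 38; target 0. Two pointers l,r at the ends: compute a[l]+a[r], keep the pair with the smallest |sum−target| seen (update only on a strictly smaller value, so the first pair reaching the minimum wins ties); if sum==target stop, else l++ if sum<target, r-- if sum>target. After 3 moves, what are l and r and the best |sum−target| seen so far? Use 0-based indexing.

l=0, r=16, best |Δ|=19

l=0 r=19: -15+38=23 d=23 *, r--
l=0 r=18: -15+37=22 d=22 *, r--
l=0 r=17: -15+34=19 d=19 *, r--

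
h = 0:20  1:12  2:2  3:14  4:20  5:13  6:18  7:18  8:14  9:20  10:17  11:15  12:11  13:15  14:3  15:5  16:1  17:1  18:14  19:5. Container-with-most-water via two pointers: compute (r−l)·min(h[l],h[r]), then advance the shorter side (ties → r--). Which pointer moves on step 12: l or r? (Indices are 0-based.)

[0,19] min(20,5)*19=95 best=95 * → r--
[0,18] min(20,14)*18=252 best=252 * → r--
[0,17] min(20,1)*17=17 best=252 → r--
[0,16] min(20,1)*16=16 best=252 → r--
[0,15] min(20,5)*15=75 best=252 → r--
[0,14] min(20,3)*14=42 best=252 → r--
[0,13] min(20,15)*13=195 best=252 → r--
[0,12] min(20,11)*12=132 best=252 → r--
[0,11] min(20,15)*11=165 best=252 → r--
[0,10] min(20,17)*10=170 best=252 → r--
[0,9] min(20,20)*9=180 best=252 → r--
[0,8] min(20,14)*8=112 best=252 → r--

r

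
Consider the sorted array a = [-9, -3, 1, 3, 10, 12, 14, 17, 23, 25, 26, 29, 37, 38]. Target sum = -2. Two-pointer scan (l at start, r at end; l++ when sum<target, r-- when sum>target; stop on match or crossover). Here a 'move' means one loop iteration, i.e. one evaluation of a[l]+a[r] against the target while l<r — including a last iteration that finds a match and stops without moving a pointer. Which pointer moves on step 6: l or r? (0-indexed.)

r

[0,13] -9+38=29 >-2 → r--
[0,12] -9+37=28 >-2 → r--
[0,11] -9+29=20 >-2 → r--
[0,10] -9+26=17 >-2 → r--
[0,9] -9+25=16 >-2 → r--
[0,8] -9+23=14 >-2 → r--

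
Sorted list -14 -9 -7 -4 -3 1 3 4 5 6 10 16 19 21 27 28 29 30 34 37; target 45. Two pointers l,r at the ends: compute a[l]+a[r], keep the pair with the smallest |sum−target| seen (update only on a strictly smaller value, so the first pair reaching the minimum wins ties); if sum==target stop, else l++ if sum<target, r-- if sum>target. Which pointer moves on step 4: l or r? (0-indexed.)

l

l=0 r=19: -14+37=23 d=22 *, l++
l=1 r=19: -9+37=28 d=17 *, l++
l=2 r=19: -7+37=30 d=15 *, l++
l=3 r=19: -4+37=33 d=12 *, l++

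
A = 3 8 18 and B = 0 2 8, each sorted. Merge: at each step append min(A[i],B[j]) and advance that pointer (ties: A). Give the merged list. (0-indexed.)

[0, 2, 3, 8, 8, 18]

i=0 j=0: A[i]=3>B[j]=0 take 0, j++
i=0 j=1: A[i]=3>B[j]=2 take 2, j++
i=0 j=2: A[i]=3<=B[j]=8 take 3, i++
i=1 j=2: A[i]=8<=B[j]=8 take 8, i++
i=2 j=2: A[i]=18>B[j]=8 take 8, j++
i=2 j=3: B done, take A[i]=18, i++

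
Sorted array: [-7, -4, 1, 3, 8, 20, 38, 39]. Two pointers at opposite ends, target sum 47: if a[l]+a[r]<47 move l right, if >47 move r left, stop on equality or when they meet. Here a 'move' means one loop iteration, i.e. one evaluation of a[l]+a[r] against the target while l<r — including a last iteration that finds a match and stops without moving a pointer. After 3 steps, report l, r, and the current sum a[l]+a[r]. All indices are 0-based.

l=3, r=7, sum=42

l=0 r=7: -7+39=32 <47, l++
l=1 r=7: -4+39=35 <47, l++
l=2 r=7: 1+39=40 <47, l++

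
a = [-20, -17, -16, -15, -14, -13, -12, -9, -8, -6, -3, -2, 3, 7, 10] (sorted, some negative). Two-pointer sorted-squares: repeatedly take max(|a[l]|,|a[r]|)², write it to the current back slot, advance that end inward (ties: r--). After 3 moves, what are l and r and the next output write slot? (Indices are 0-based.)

l=0 r=14: |-20|>|10| out[14]=400, l++
l=1 r=14: |-17|>|10| out[13]=289, l++
l=2 r=14: |-16|>|10| out[12]=256, l++

l=3, r=14, next write slot=11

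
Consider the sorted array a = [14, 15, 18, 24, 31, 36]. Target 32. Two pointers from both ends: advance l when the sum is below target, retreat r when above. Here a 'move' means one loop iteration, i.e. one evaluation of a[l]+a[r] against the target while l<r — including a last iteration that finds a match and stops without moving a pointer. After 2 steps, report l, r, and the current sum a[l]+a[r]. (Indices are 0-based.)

l=0, r=3, sum=38

[0,5] 14+36=50 >32 → r--
[0,4] 14+31=45 >32 → r--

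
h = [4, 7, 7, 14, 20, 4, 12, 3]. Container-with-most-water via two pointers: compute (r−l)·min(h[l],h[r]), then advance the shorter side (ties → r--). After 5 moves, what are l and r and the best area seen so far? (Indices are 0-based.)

l=0 r=7: min(4,3)*7=21 best=21 *, r--
l=0 r=6: min(4,12)*6=24 best=24 *, l++
l=1 r=6: min(7,12)*5=35 best=35 *, l++
l=2 r=6: min(7,12)*4=28 best=35, l++
l=3 r=6: min(14,12)*3=36 best=36 *, r--

l=3, r=5, best area=36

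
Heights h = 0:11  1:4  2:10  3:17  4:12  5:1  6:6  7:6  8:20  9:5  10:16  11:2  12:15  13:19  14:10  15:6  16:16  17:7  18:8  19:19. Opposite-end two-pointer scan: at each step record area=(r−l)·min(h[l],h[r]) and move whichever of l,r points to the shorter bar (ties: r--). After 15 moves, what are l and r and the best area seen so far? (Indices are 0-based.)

[0,19] min(11,19)*19=209 best=209 * → l++
[1,19] min(4,19)*18=72 best=209 → l++
[2,19] min(10,19)*17=170 best=209 → l++
[3,19] min(17,19)*16=272 best=272 * → l++
[4,19] min(12,19)*15=180 best=272 → l++
[5,19] min(1,19)*14=14 best=272 → l++
[6,19] min(6,19)*13=78 best=272 → l++
[7,19] min(6,19)*12=72 best=272 → l++
[8,19] min(20,19)*11=209 best=272 → r--
[8,18] min(20,8)*10=80 best=272 → r--
[8,17] min(20,7)*9=63 best=272 → r--
[8,16] min(20,16)*8=128 best=272 → r--
[8,15] min(20,6)*7=42 best=272 → r--
[8,14] min(20,10)*6=60 best=272 → r--
[8,13] min(20,19)*5=95 best=272 → r--

l=8, r=12, best area=272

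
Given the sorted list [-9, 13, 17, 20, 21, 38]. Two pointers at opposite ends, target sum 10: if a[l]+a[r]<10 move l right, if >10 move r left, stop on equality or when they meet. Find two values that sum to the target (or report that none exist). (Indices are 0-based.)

no pair

[0,5] -9+38=29 >10 → r--
[0,4] -9+21=12 >10 → r--
[0,3] -9+20=11 >10 → r--
[0,2] -9+17=8 <10 → l++
[1,2] 13+17=30 >10 → r--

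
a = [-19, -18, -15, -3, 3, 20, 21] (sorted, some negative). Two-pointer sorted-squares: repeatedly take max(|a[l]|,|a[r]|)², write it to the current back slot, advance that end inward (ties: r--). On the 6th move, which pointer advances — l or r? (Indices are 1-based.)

r

[1,7] |-19|<=|21| out[7]=441 → r--
[1,6] |-19|<=|20| out[6]=400 → r--
[1,5] |-19|>|3| out[5]=361 → l++
[2,5] |-18|>|3| out[4]=324 → l++
[3,5] |-15|>|3| out[3]=225 → l++
[4,5] |-3|<=|3| out[2]=9 → r--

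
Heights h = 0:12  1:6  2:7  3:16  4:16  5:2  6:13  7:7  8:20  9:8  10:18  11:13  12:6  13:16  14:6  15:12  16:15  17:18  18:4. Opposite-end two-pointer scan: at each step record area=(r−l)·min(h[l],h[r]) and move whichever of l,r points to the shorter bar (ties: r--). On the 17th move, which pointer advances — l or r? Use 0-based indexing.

l=0 r=18: min(12,4)*18=72 best=72 *, r--
l=0 r=17: min(12,18)*17=204 best=204 *, l++
l=1 r=17: min(6,18)*16=96 best=204, l++
l=2 r=17: min(7,18)*15=105 best=204, l++
l=3 r=17: min(16,18)*14=224 best=224 *, l++
l=4 r=17: min(16,18)*13=208 best=224, l++
l=5 r=17: min(2,18)*12=24 best=224, l++
l=6 r=17: min(13,18)*11=143 best=224, l++
l=7 r=17: min(7,18)*10=70 best=224, l++
l=8 r=17: min(20,18)*9=162 best=224, r--
l=8 r=16: min(20,15)*8=120 best=224, r--
l=8 r=15: min(20,12)*7=84 best=224, r--
l=8 r=14: min(20,6)*6=36 best=224, r--
l=8 r=13: min(20,16)*5=80 best=224, r--
l=8 r=12: min(20,6)*4=24 best=224, r--
l=8 r=11: min(20,13)*3=39 best=224, r--
l=8 r=10: min(20,18)*2=36 best=224, r--

r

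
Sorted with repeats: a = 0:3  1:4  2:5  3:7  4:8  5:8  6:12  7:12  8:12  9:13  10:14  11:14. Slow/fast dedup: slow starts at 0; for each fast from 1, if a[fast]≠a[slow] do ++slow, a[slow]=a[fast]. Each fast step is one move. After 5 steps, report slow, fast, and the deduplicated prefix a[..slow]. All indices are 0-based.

slow=4, fast=6, prefix=[3, 4, 5, 7, 8]

(s=0,f=1) a[fast]=4≠a[slow]=3 write a[1]=4 → slow++,fast++
(s=1,f=2) a[fast]=5≠a[slow]=4 write a[2]=5 → slow++,fast++
(s=2,f=3) a[fast]=7≠a[slow]=5 write a[3]=7 → slow++,fast++
(s=3,f=4) a[fast]=8≠a[slow]=7 write a[4]=8 → slow++,fast++
(s=4,f=5) a[fast]=8=a[slow] dup → fast++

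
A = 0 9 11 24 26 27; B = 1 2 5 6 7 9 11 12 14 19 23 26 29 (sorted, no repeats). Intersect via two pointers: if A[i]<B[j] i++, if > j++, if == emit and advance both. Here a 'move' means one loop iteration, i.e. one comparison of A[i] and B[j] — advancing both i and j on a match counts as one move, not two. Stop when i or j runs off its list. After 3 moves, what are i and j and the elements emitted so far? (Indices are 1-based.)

i=1 j=1: 0<1, i++
i=2 j=1: 9>1, j++
i=2 j=2: 9>2, j++

i=2, j=3, emitted=[]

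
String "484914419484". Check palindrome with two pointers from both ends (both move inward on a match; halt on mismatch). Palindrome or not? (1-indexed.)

palindrome

[1,12] '4'=='4' → l++,r--
[2,11] '8'=='8' → l++,r--
[3,10] '4'=='4' → l++,r--
[4,9] '9'=='9' → l++,r--
[5,8] '1'=='1' → l++,r--
[6,7] '4'=='4' → l++,r--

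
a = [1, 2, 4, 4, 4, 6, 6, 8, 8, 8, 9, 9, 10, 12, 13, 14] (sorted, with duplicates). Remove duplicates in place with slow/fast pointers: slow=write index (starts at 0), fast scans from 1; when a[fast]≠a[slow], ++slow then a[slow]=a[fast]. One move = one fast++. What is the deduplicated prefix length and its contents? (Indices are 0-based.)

length 10; prefix = [1, 2, 4, 6, 8, 9, 10, 12, 13, 14]

(s=0,f=1) a[fast]=2≠a[slow]=1 write a[1]=2 → slow++,fast++
(s=1,f=2) a[fast]=4≠a[slow]=2 write a[2]=4 → slow++,fast++
(s=2,f=3) a[fast]=4=a[slow] dup → fast++
(s=2,f=4) a[fast]=4=a[slow] dup → fast++
(s=2,f=5) a[fast]=6≠a[slow]=4 write a[3]=6 → slow++,fast++
(s=3,f=6) a[fast]=6=a[slow] dup → fast++
(s=3,f=7) a[fast]=8≠a[slow]=6 write a[4]=8 → slow++,fast++
(s=4,f=8) a[fast]=8=a[slow] dup → fast++
(s=4,f=9) a[fast]=8=a[slow] dup → fast++
(s=4,f=10) a[fast]=9≠a[slow]=8 write a[5]=9 → slow++,fast++
(s=5,f=11) a[fast]=9=a[slow] dup → fast++
(s=5,f=12) a[fast]=10≠a[slow]=9 write a[6]=10 → slow++,fast++
(s=6,f=13) a[fast]=12≠a[slow]=10 write a[7]=12 → slow++,fast++
(s=7,f=14) a[fast]=13≠a[slow]=12 write a[8]=13 → slow++,fast++
(s=8,f=15) a[fast]=14≠a[slow]=13 write a[9]=14 → slow++,fast++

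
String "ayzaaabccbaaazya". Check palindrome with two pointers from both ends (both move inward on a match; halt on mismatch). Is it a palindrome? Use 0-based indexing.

l=0 r=15: 'a'=='a', l++,r--
l=1 r=14: 'y'=='y', l++,r--
l=2 r=13: 'z'=='z', l++,r--
l=3 r=12: 'a'=='a', l++,r--
l=4 r=11: 'a'=='a', l++,r--
l=5 r=10: 'a'=='a', l++,r--
l=6 r=9: 'b'=='b', l++,r--
l=7 r=8: 'c'=='c', l++,r--

palindrome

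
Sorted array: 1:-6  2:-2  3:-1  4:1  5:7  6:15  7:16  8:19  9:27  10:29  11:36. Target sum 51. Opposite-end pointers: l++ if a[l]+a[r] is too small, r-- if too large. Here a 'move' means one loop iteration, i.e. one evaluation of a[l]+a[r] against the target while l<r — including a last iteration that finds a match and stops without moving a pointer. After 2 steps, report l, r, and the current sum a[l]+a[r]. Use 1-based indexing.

l=3, r=11, sum=35

l=1 r=11: -6+36=30 <51, l++
l=2 r=11: -2+36=34 <51, l++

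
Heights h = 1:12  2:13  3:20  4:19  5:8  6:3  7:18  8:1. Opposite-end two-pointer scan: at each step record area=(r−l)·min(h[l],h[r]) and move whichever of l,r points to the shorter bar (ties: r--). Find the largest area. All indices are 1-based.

max area = 72

l=1 r=8: min(12,1)*7=7 best=7 *, r--
l=1 r=7: min(12,18)*6=72 best=72 *, l++
l=2 r=7: min(13,18)*5=65 best=72, l++
l=3 r=7: min(20,18)*4=72 best=72, r--
l=3 r=6: min(20,3)*3=9 best=72, r--
l=3 r=5: min(20,8)*2=16 best=72, r--
l=3 r=4: min(20,19)*1=19 best=72, r--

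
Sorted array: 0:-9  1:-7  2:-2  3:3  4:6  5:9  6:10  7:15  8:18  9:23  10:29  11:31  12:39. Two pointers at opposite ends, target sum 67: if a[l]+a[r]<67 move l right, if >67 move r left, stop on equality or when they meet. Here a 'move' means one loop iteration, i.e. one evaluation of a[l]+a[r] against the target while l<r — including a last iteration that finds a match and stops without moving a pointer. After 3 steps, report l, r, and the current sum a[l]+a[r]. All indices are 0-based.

l=0 r=12: -9+39=30 <67, l++
l=1 r=12: -7+39=32 <67, l++
l=2 r=12: -2+39=37 <67, l++

l=3, r=12, sum=42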